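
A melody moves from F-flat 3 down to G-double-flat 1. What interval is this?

Descending from Fb3 to Gbb1 is the same interval as ascending Gbb1 to Fb3.
G to F spans seven letter names (G-A-B-C-D-E-F), plus an octave — that makes it a fourteenth of some quality.
The major fourteenth spans 23 semitones, and Gbb1 to Fb3 is exactly 23 semitones — so this is a major fourteenth.
(Equivalently, a compound major seventh: a major seventh plus an octave.)

major 14th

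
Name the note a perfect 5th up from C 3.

G 3

Five letter names up from C: G.
A perfect fifth is 7 semitones; 7 semitones up from C3 gives G3.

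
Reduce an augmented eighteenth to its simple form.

Subtracting seven from the interval number removes an octave: 18 − 14 = 4.
So an augmented eighteenth is 2 octaves plus an augmented fourth. The quality is unchanged.

augmented fourth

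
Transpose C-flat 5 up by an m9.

Counting two letter names plus an octave up from C lands on D.
A minor ninth is 13 semitones; 13 semitones up from Cb5 gives Dbb6.

D-double-flat 6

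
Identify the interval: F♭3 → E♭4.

major seventh

F to E spans seven letter names (F-G-A-B-C-D-E), so the interval is some kind of seventh.
Counting semitones, Fb3→Eb4 is 11, which is the major seventh.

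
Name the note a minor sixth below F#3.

The sixth takes the letter from F down to A.
A minor sixth is 8 semitones; 8 semitones down from F#3 gives A#2.

A#2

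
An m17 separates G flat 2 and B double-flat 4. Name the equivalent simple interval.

minor 3rd

Each octave removed subtracts seven from the number: 17 − 14 = 3.
Quality carries through unchanged, so the simple form is a minor third.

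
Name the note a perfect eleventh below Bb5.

F4

Counting four letter names plus an octave down from B lands on F.
A perfect eleventh is 17 semitones; 17 semitones down from Bb5 gives F4.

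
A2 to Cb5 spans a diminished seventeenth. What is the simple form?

Subtracting seven from the interval number removes an octave: 17 − 14 = 3.
Quality carries through unchanged, so the simple form is a diminished third.

diminished 3rd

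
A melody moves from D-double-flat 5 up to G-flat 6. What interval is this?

D to G spans four letter names (D-E-F-G), plus an octave: an eleventh.
Dbb5 to Gb6 spans 18 semitones — one semitone wider than the perfect eleventh (17) — giving an augmented eleventh.
(Equivalently, a compound augmented fourth: an augmented fourth plus an octave.)

augmented eleventh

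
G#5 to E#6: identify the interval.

G to E spans six letter names (G-A-B-C-D-E) — that makes it a sixth of some quality.
Counting semitones, G#5→E#6 is 9, which is the major sixth.

major 6th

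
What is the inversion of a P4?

Inverted interval numbers add to nine, so a fourth pairs with a fifth (4 + 5 = 9).
The quality also flips — perfect stays perfect — giving a perfect fifth.

perfect fifth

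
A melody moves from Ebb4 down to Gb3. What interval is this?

Descending from Ebb4 to Gb3 is the same interval as ascending Gb3 to Ebb4.
G to E spans six letter names (G-A-B-C-D-E) — that makes it a sixth of some quality.
Gb3 to Ebb4 is 8 semitones, a half step short of the major sixth (9), so this is minor.

minor sixth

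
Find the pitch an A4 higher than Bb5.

E6

The fourth takes the letter from B up to E.
Moving 6 semitones up from Bb5 (the size of an augmented fourth) reaches E6.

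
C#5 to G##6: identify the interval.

C to G spans five letter names (C-D-E-F-G), plus an octave — that makes it a twelfth of some quality.
The perfect twelfth is 19 semitones; here we have 20, one semitone wider: augmented.
(Equivalently, a compound augmented fifth: an augmented fifth plus an octave.)

augmented twelfth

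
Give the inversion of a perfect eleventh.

perfect 5th

First reduce the compound perfect eleventh to its simple form, a perfect fourth.
Interval numbers invert to sum to nine: 4 + 5 = 9, so a fourth inverts to a fifth.
The quality also flips — perfect stays perfect — giving a perfect fifth.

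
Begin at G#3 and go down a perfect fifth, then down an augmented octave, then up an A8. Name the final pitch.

G#3 down a perfect fifth → C#3 (7 semitones).
An augmented octave down from C#3 is C2.
Up an augmented octave from C2: C#3 (13 semitones up).

C#3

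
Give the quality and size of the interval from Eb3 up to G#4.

augmented tenth

E to G spans three letter names (E-F-G), plus an octave: a tenth.
A major tenth would be 16 semitones; Eb3 to G#4 is 17, one semitone wider, so the interval is augmented.
(Equivalently, a compound augmented third: an augmented third plus an octave.)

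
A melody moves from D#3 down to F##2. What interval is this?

Descending from D#3 to F##2 is the same interval as ascending F##2 to D#3.
F to D spans six letter names (F-G-A-B-C-D), so the interval is some kind of sixth.
At 8 semitones, F##2→D#3 falls one short of a major sixth: minor.

minor 6th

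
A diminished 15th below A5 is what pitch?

A#3

A fifteenth keeps the letter name A, two octaves down from A.
A diminished fifteenth is 23 semitones; 23 semitones down from A5 gives A#3.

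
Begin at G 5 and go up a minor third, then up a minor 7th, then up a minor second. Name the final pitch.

B double-flat 6

G5 up a minor third → Bb5 (3 semitones).
Up a minor seventh from Bb5: Ab6 (10 semitones up).
A minor second up from Ab6 is Bbb6.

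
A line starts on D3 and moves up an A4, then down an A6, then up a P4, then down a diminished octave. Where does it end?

Up an augmented fourth from D3: G#3 (6 semitones up).
An augmented sixth down from G#3 is Bb2.
A perfect fourth up from Bb2 is Eb3.
Down a diminished octave from Eb3: E2 (11 semitones down).

E2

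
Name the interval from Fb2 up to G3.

augmented ninth

F to G spans two letter names (F-G), plus an octave: a ninth.
A major ninth would be 14 semitones; Fb2 to G3 is 15, one semitone wider, so the interval is augmented.
(Equivalently, a compound augmented second: an augmented second plus an octave.)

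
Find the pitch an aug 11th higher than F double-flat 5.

B double-flat 6

The eleventh's letter: F up four letter names plus an octave → B.
An augmented eleventh spans 18 semitones, so from Fbb5 the target pitch is Bbb6.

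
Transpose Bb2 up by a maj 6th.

The sixth takes the letter from B up to G.
A major sixth is 9 semitones; 9 semitones up from Bb2 gives G3.

G3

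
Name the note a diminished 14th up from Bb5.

Abb7

Counting seven letter names plus an octave up from B lands on A.
A diminished fourteenth is 21 semitones; 21 semitones up from Bb5 gives Abb7.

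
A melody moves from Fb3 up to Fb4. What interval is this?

F to F is the same letter name, plus an octave, so the interval is some kind of octave.
The perfect octave spans 12 semitones, and Fb3 to Fb4 is exactly 12 semitones — so this is a perfect octave.

perfect octave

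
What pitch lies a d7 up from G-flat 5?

F-double-flat 6

The seventh takes the letter from G up to F.
A diminished seventh spans 9 semitones, so from Gb5 the target pitch is Fbb6.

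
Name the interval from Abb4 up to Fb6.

A to F spans six letter names (A-B-C-D-E-F), plus an octave — that makes it a thirteenth of some quality.
Counting semitones, Abb4→Fb6 is 21, which is the major thirteenth.
(Equivalently, a compound major sixth: a major sixth plus an octave.)

major thirteenth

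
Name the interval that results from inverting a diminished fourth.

The rule of nine gives the new number: 9 − 4 = 5, so a fourth becomes a fifth.
Quality inverts too: diminished becomes augmented. That makes the inversion an augmented fifth.

augmented fifth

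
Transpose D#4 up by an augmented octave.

D##5

The letter stays D (same as the start), shifted an octave up.
Moving 13 semitones up from D#4 (the size of an augmented octave) reaches D##5.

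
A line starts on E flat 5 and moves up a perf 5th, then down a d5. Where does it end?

E 5

Eb5 up a perfect fifth → Bb5 (7 semitones).
Bb5 down a diminished fifth → E5 (6 semitones).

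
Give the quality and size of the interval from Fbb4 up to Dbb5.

F to D spans six letter names (F-G-A-B-C-D) — that makes it a sixth of some quality.
Fbb4 to Dbb5 is 9 semitones, matching the major sixth exactly, so the quality is major.

major 6th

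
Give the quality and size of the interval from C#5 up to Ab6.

C to A spans six letter names (C-D-E-F-G-A), plus an octave — that makes it a thirteenth of some quality.
The major thirteenth is 21 semitones; here we have 19, two semitones narrower: diminished.
(Equivalently, a compound diminished sixth: a diminished sixth plus an octave.)

diminished thirteenth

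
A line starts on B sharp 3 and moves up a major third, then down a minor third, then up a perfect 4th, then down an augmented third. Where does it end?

Up a major third from B#3: D##4 (4 semitones up).
Down a minor third from D##4: B##3 (3 semitones down).
B##3 up a perfect fourth → E##4 (5 semitones).
E##4 down an augmented third → C#4 (5 semitones).

C sharp 4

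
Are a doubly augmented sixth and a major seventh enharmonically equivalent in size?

A doubly augmented sixth = 11 semitones = a major seventh; enharmonically equal.

Yes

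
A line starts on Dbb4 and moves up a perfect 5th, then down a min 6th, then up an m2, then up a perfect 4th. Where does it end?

Gbb4

Up a perfect fifth from Dbb4: Abb4 (7 semitones up).
Down a minor sixth from Abb4: Cb4 (8 semitones down).
Up a minor second from Cb4: Dbb4 (1 semitone up).
A perfect fourth up from Dbb4 is Gbb4.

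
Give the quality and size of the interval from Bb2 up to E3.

augmented 4th

B to E spans four letter names (B-C-D-E) — that makes it a fourth of some quality.
A perfect fourth would be 5 semitones; Bb2 to E3 is 6, one semitone wider, so the interval is augmented.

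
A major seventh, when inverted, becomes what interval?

Interval numbers invert to sum to nine: 7 + 2 = 9, so a seventh inverts to a second.
Quality inverts too: major becomes minor. That makes the inversion a minor second.

minor second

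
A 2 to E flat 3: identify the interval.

A to E spans five letter names (A-B-C-D-E): a fifth.
The perfect fifth is 7 semitones; here we have 6, one semitone narrower: diminished.

diminished 5th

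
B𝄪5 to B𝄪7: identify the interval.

perfect 15th

B to B is the same letter name, plus 2 octaves: a fifteenth.
Counting semitones, B##5→B##7 is 24, which is the perfect fifteenth.
(Equivalently, a compound perfect octave: a perfect octave plus an octave.)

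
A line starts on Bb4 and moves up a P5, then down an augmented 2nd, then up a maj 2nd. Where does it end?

Up a perfect fifth from Bb4: F5 (7 semitones up).
An augmented second down from F5 is Ebb5.
Up a major second from Ebb5: Fb5 (2 semitones up).

Fb5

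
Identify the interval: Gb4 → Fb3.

major ninth

Descending from Gb4 to Fb3 is the same interval as ascending Fb3 to Gb4.
F to G spans two letter names (F-G), plus an octave — that makes it a ninth of some quality.
Fb3 to Gb4 is 14 semitones, matching the major ninth exactly, so the quality is major.
(Equivalently, a compound major second: a major second plus an octave.)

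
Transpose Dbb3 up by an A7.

Seven letter names up from D: C.
Moving 12 semitones up from Dbb3 (the size of an augmented seventh) reaches C4.

C4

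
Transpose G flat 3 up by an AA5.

D sharp 4

The fifth takes the letter from G up to D.
Moving 9 semitones up from Gb3 (the size of a doubly augmented fifth) reaches D#4.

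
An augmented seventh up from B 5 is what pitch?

Seven letter names up from B: A.
An augmented seventh spans 12 semitones, so from B5 the target pitch is A##6.

A-double-sharp 6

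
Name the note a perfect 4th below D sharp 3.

A sharp 2

Four letter names down from D: A.
A perfect fourth spans 5 semitones, so from D#3 the target pitch is A#2.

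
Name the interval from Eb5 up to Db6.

m7

E to D spans seven letter names (E-F-G-A-B-C-D), so the interval is some kind of seventh.
Eb5 to Db6 is 10 semitones, a half step short of the major seventh (11), so this is minor.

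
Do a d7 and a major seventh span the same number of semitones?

A diminished seventh spans 9 semitones; a major seventh spans 11 semitones. They differ by 2.

No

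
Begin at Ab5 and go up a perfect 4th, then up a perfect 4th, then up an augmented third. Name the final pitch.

B6

Up a perfect fourth from Ab5: Db6 (5 semitones up).
Db6 up a perfect fourth → Gb6 (5 semitones).
An augmented third up from Gb6 is B6.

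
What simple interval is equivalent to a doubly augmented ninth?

doubly augmented 2nd

Take out an octave (7 from the number): 9 − 7 = 2.
Quality carries through unchanged, so the simple form is a doubly augmented second.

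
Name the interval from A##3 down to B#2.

Descending from A##3 to B#2 is the same interval as ascending B#2 to A##3.
B to A spans seven letter names (B-C-D-E-F-G-A): a seventh.
B#2 to A##3 is 11 semitones, matching the major seventh exactly, so the quality is major.

M7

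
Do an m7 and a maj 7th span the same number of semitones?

No

A minor seventh spans 10 semitones; a major seventh spans 11 semitones. They differ by 1.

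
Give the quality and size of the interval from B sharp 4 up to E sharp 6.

perfect eleventh

B to E spans four letter names (B-C-D-E), plus an octave, so the interval is some kind of eleventh.
The perfect eleventh spans 17 semitones, and B#4 to E#6 is exactly 17 semitones — so this is a perfect eleventh.
(Equivalently, a compound perfect fourth: a perfect fourth plus an octave.)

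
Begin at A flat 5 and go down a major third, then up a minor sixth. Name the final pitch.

A major third down from Ab5 is Fb5.
Up a minor sixth from Fb5: Dbb6 (8 semitones up).

D double-flat 6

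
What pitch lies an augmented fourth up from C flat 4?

Counting four letter names up from C lands on F.
Moving 6 semitones up from Cb4 (the size of an augmented fourth) reaches F4.

F 4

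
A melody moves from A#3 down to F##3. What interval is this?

minor third

Descending from A#3 to F##3 is the same interval as ascending F##3 to A#3.
F to A spans three letter names (F-G-A): a third.
At 3 semitones, F##3→A#3 falls one short of a major third: minor.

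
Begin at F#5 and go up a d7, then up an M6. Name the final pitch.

C7

Up a diminished seventh from F#5: Eb6 (9 semitones up).
Up a major sixth from Eb6: C7 (9 semitones up).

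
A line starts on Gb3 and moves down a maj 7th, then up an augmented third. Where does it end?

Gb3 down a major seventh → Abb2 (11 semitones).
Abb2 up an augmented third → C3 (5 semitones).

C3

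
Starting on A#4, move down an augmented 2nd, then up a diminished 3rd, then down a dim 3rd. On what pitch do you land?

An augmented second down from A#4 is G4.
Up a diminished third from G4: Bbb4 (2 semitones up).
A diminished third down from Bbb4 is G4.

G4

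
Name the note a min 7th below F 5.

G 4

The seventh takes the letter from F down to G.
A minor seventh is 10 semitones; 10 semitones down from F5 gives G4.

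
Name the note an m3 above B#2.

D#3

Counting three letter names up from B lands on D.
Moving 3 semitones up from B#2 (the size of a minor third) reaches D#3.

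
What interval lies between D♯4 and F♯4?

D to F spans three letter names (D-E-F) — that makes it a third of some quality.
D#4 to F#4 is 3 semitones, a half step short of the major third (4), so this is minor.

m3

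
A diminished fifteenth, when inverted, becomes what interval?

First reduce the compound diminished fifteenth to its simple form, a diminished octave.
Interval numbers invert to sum to nine: 8 + 1 = 9, so an octave inverts to a unison.
The quality also flips — diminished becomes augmented — giving an augmented unison.

A1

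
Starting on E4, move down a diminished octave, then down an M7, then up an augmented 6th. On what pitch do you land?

D##3

E4 down a diminished octave → E#3 (11 semitones).
Down a major seventh from E#3: F#2 (11 semitones down).
An augmented sixth up from F#2 is D##3.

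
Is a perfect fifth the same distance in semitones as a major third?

A perfect fifth is 7 semitones but a major third is 4 semitones — different sizes.

No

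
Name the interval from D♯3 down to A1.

Descending from D#3 to A1 is the same interval as ascending A1 to D#3.
A to D spans four letter names (A-B-C-D), plus an octave, so the interval is some kind of eleventh.
The perfect eleventh is 17 semitones; here we have 18, one semitone wider: augmented.
(Equivalently, a compound augmented fourth: an augmented fourth plus an octave.)

augmented eleventh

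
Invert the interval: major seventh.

minor second

Inverted interval numbers add to nine, so a seventh pairs with a second (7 + 2 = 9).
And major becomes minor under inversion, so we get a minor second.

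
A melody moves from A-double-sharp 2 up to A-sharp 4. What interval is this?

A to A is the same letter name, plus 2 octaves: a fifteenth.
The perfect fifteenth is 24 semitones; here we have 23, one semitone narrower: diminished.
(Equivalently, a compound diminished octave: a diminished octave plus an octave.)

diminished fifteenth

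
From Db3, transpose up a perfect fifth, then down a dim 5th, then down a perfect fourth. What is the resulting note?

Up a perfect fifth from Db3: Ab3 (7 semitones up).
Ab3 down a diminished fifth → D3 (6 semitones).
A perfect fourth down from D3 is A2.

A2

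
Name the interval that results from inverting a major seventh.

minor second

The rule of nine gives the new number: 9 − 7 = 2, so a seventh becomes a second.
Quality inverts too: major becomes minor. That makes the inversion a minor second.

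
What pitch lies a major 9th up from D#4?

Counting two letter names plus an octave up from D lands on E.
Moving 14 semitones up from D#4 (the size of a major ninth) reaches E#5.

E#5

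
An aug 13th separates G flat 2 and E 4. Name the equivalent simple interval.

augmented sixth

Subtracting seven from the interval number removes an octave: 13 − 7 = 6.
Quality carries through unchanged, so the simple form is an augmented sixth.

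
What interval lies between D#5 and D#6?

perfect octave

D to D is the same letter name, plus an octave: an octave.
Counting semitones, D#5→D#6 is 12, which is the perfect octave.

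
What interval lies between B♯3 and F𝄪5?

P12

B to F spans five letter names (B-C-D-E-F), plus an octave, so the interval is some kind of twelfth.
The perfect twelfth spans 19 semitones, and B#3 to F##5 is exactly 19 semitones — so this is a perfect twelfth.
(Equivalently, a compound perfect fifth: a perfect fifth plus an octave.)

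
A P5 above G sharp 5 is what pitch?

D sharp 6

The fifth takes the letter from G up to D.
A perfect fifth spans 7 semitones, so from G#5 the target pitch is D#6.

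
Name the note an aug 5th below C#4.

The fifth takes the letter from C down to F.
An augmented fifth spans 8 semitones, so from C#4 the target pitch is F3.

F3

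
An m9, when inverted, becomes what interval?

major 7th

First reduce the compound minor ninth to its simple form, a minor second.
The rule of nine gives the new number: 9 − 2 = 7, so a second becomes a seventh.
And minor becomes major under inversion, so we get a major seventh.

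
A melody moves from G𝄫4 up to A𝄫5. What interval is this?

major ninth

G to A spans two letter names (G-A), plus an octave, so the interval is some kind of ninth.
The major ninth spans 14 semitones, and Gbb4 to Abb5 is exactly 14 semitones — so this is a major ninth.
(Equivalently, a compound major second: a major second plus an octave.)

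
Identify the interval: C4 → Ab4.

minor sixth

C to A spans six letter names (C-D-E-F-G-A), so the interval is some kind of sixth.
At 8 semitones, C4→Ab4 falls one short of a major sixth: minor.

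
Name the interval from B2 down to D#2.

minor 6th

Descending from B2 to D#2 is the same interval as ascending D#2 to B2.
D to B spans six letter names (D-E-F-G-A-B): a sixth.
D#2 to B2 is 8 semitones, a half step short of the major sixth (9), so this is minor.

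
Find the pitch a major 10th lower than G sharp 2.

Three letters down from G (plus an octave) reaches E.
Moving 16 semitones down from G#2 (the size of a major tenth) reaches E1.

E 1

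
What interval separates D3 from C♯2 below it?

m9

Descending from D3 to C#2 is the same interval as ascending C#2 to D3.
C to D spans two letter names (C-D), plus an octave, so the interval is some kind of ninth.
At 13 semitones, C#2→D3 falls one short of a major ninth: minor.
(Equivalently, a compound minor second: a minor second plus an octave.)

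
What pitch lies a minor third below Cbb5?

Abb4

Three letter names down from C: A.
Moving 3 semitones down from Cbb5 (the size of a minor third) reaches Abb4.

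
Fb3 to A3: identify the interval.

F to A spans three letter names (F-G-A) — that makes it a third of some quality.
Fb3 to A3 spans 5 semitones — one semitone wider than the major third (4) — giving an augmented third.

A3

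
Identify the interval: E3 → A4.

E to A spans four letter names (E-F-G-A), plus an octave: an eleventh.
The perfect eleventh spans 17 semitones, and E3 to A4 is exactly 17 semitones — so this is a perfect eleventh.
(Equivalently, a compound perfect fourth: a perfect fourth plus an octave.)

perfect eleventh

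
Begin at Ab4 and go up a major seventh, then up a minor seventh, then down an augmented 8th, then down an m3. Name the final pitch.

Db5

Up a major seventh from Ab4: G5 (11 semitones up).
Up a minor seventh from G5: F6 (10 semitones up).
Down an augmented octave from F6: Fb5 (13 semitones down).
A minor third down from Fb5 is Db5.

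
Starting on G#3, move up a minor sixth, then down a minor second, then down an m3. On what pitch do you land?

B#3

G#3 up a minor sixth → E4 (8 semitones).
E4 down a minor second → D#4 (1 semitone).
Down a minor third from D#4: B#3 (3 semitones down).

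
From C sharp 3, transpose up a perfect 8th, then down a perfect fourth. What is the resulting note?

G sharp 3

A perfect octave up from C#3 is C#4.
C#4 down a perfect fourth → G#3 (5 semitones).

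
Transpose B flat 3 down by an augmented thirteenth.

D double-flat 2

The thirteenth's letter: B down six letter names plus an octave → D.
An augmented thirteenth is 22 semitones; 22 semitones down from Bb3 gives Dbb2.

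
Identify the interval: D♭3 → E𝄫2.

Descending from Db3 to Ebb2 is the same interval as ascending Ebb2 to Db3.
E to D spans seven letter names (E-F-G-A-B-C-D), so the interval is some kind of seventh.
Ebb2 to Db3 is 11 semitones, matching the major seventh exactly, so the quality is major.

M7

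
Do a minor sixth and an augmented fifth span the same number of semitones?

A minor sixth = 8 semitones = an augmented fifth; enharmonically equal.

Yes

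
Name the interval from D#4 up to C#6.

D to C spans seven letter names (D-E-F-G-A-B-C), plus an octave: a fourteenth.
A major fourteenth would be 23 semitones, but D#4 to C#6 is 22 — one semitone narrower, making it a minor fourteenth.
(Equivalently, a compound minor seventh: a minor seventh plus an octave.)

m14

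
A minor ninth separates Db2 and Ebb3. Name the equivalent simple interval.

Subtracting seven from the interval number removes an octave: 9 − 7 = 2.
So a minor ninth is an octave plus a minor second. The quality is unchanged.

minor second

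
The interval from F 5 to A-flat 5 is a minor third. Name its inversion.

major sixth

Interval numbers invert to sum to nine: 3 + 6 = 9, so a third inverts to a sixth.
And minor becomes major under inversion, so we get a major sixth.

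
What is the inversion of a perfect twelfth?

perfect 4th

First reduce the compound perfect twelfth to its simple form, a perfect fifth.
Interval numbers invert to sum to nine: 5 + 4 = 9, so a fifth inverts to a fourth.
Quality inverts too: perfect stays perfect. That makes the inversion a perfect fourth.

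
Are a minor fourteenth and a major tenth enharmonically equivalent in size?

A minor fourteenth is 22 semitones but a major tenth is 16 semitones — different sizes.

No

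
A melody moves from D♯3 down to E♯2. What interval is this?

minor seventh

Descending from D#3 to E#2 is the same interval as ascending E#2 to D#3.
E to D spans seven letter names (E-F-G-A-B-C-D): a seventh.
At 10 semitones, E#2→D#3 falls one short of a major seventh: minor.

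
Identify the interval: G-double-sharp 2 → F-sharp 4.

G to F spans seven letter names (G-A-B-C-D-E-F), plus an octave — that makes it a fourteenth of some quality.
The major fourteenth is 23 semitones; here we have 21, two semitones narrower: diminished.
(Equivalently, a compound diminished seventh: a diminished seventh plus an octave.)

diminished fourteenth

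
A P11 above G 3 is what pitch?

The eleventh's letter: G up four letter names plus an octave → C.
Moving 17 semitones up from G3 (the size of a perfect eleventh) reaches C5.

C 5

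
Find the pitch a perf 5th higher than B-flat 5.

Five letter names up from B: F.
A perfect fifth is 7 semitones; 7 semitones up from Bb5 gives F6.

F 6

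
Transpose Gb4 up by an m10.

Bbb5

The tenth's letter: G up three letter names plus an octave → B.
A minor tenth spans 15 semitones, so from Gb4 the target pitch is Bbb5.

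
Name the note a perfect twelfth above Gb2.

The twelfth's letter: G up five letter names plus an octave → D.
Moving 19 semitones up from Gb2 (the size of a perfect twelfth) reaches Db4.

Db4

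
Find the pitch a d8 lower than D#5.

An octave keeps the letter name D, an octave down from D.
A diminished octave spans 11 semitones, so from D#5 the target pitch is D##4.

D##4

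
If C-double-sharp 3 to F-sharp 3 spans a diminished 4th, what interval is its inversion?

augmented 5th

Interval numbers invert to sum to nine: 4 + 5 = 9, so a fourth inverts to a fifth.
The quality also flips — diminished becomes augmented — giving an augmented fifth.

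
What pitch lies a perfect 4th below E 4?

Counting four letter names down from E lands on B.
A perfect fourth is 5 semitones; 5 semitones down from E4 gives B3.

B 3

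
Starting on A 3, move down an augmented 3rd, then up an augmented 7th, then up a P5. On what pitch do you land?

An augmented third down from A3 is Fb3.
Up an augmented seventh from Fb3: E4 (12 semitones up).
E4 up a perfect fifth → B4 (7 semitones).

B 4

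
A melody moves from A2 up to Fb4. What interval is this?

diminished 13th

A to F spans six letter names (A-B-C-D-E-F), plus an octave, so the interval is some kind of thirteenth.
A major thirteenth would be 21 semitones; A2 to Fb4 is 19, two semitones narrower, so the interval is diminished.
(Equivalently, a compound diminished sixth: a diminished sixth plus an octave.)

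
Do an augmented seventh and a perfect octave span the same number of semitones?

An augmented seventh = 12 semitones = a perfect octave; enharmonically equal.

Yes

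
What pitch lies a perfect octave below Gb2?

Gb1

An octave keeps the letter name G, an octave down from G.
Moving 12 semitones down from Gb2 (the size of a perfect octave) reaches Gb1.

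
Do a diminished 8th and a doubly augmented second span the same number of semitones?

No

A diminished octave spans 11 semitones; a doubly augmented second spans 4 semitones. They differ by 7.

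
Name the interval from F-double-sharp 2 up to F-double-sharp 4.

F to F is the same letter name, plus 2 octaves, so the interval is some kind of fifteenth.
F##2 to F##4 is 24 semitones, matching the perfect fifteenth exactly, so the quality is perfect.
(Equivalently, a compound perfect octave: a perfect octave plus an octave.)

P15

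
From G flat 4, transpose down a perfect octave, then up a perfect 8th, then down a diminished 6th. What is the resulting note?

B 3

A perfect octave down from Gb4 is Gb3.
Gb3 up a perfect octave → Gb4 (12 semitones).
A diminished sixth down from Gb4 is B3.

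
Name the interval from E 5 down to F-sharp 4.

Descending from E5 to F#4 is the same interval as ascending F#4 to E5.
F to E spans seven letter names (F-G-A-B-C-D-E), so the interval is some kind of seventh.
At 10 semitones, F#4→E5 falls one short of a major seventh: minor.

minor seventh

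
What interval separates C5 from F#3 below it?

diminished twelfth

Descending from C5 to F#3 is the same interval as ascending F#3 to C5.
F to C spans five letter names (F-G-A-B-C), plus an octave — that makes it a twelfth of some quality.
F#3 to C5 spans 18 semitones — one semitone narrower than the perfect twelfth (19) — giving a diminished twelfth.
(Equivalently, a compound diminished fifth: a diminished fifth plus an octave.)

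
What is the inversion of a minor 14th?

First reduce the compound minor fourteenth to its simple form, a minor seventh.
The rule of nine gives the new number: 9 − 7 = 2, so a seventh becomes a second.
The quality also flips — minor becomes major — giving a major second.

major second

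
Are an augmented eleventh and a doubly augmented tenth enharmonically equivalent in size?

Yes

Both span 18 semitones: an augmented eleventh and a doubly augmented tenth are the same chromatic distance.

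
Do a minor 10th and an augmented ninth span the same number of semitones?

Yes

A minor tenth spans 15 semitones, and an augmented ninth also spans 15 semitones — they're enharmonic.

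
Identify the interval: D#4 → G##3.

Descending from D#4 to G##3 is the same interval as ascending G##3 to D#4.
G to D spans five letter names (G-A-B-C-D): a fifth.
The perfect fifth is 7 semitones; here we have 6, one semitone narrower: diminished.

diminished fifth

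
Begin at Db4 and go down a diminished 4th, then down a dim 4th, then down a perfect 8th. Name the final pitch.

E#2

A diminished fourth down from Db4 is A3.
A diminished fourth down from A3 is E#3.
Down a perfect octave from E#3: E#2 (12 semitones down).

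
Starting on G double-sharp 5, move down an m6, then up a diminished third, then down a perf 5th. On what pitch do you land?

A minor sixth down from G##5 is B##4.
Up a diminished third from B##4: D#5 (2 semitones up).
A perfect fifth down from D#5 is G#4.

G sharp 4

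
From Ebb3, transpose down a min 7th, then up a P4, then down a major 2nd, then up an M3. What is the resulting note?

Cb3

Down a minor seventh from Ebb3: Fb2 (10 semitones down).
Up a perfect fourth from Fb2: Bbb2 (5 semitones up).
Bbb2 down a major second → Abb2 (2 semitones).
A major third up from Abb2 is Cb3.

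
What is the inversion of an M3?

Interval numbers invert to sum to nine: 3 + 6 = 9, so a third inverts to a sixth.
The quality also flips — major becomes minor — giving a minor sixth.

minor 6th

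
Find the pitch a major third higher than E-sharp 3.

Counting three letter names up from E lands on G.
A major third spans 4 semitones, so from E#3 the target pitch is G##3.

G-double-sharp 3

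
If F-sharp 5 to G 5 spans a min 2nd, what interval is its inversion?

M7

Interval numbers invert to sum to nine: 2 + 7 = 9, so a second inverts to a seventh.
Quality inverts too: minor becomes major. That makes the inversion a major seventh.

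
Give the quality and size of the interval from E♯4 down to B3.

Descending from E#4 to B3 is the same interval as ascending B3 to E#4.
B to E spans four letter names (B-C-D-E), so the interval is some kind of fourth.
B3 to E#4 spans 6 semitones — one semitone wider than the perfect fourth (5) — giving an augmented fourth.

augmented 4th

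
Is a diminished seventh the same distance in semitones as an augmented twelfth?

A diminished seventh spans 9 semitones; an augmented twelfth spans 20 semitones. They differ by 11.

No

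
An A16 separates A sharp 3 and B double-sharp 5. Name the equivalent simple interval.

Take out 2 octaves (14 from the number): 16 − 14 = 2.
Quality carries through unchanged, so the simple form is an augmented second.

A2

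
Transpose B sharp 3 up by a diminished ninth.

Counting two letter names plus an octave up from B lands on C.
A diminished ninth spans 12 semitones, so from B#3 the target pitch is C5.

C 5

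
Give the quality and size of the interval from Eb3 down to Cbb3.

augmented third

Descending from Eb3 to Cbb3 is the same interval as ascending Cbb3 to Eb3.
C to E spans three letter names (C-D-E), so the interval is some kind of third.
Cbb3 to Eb3 spans 5 semitones — one semitone wider than the major third (4) — giving an augmented third.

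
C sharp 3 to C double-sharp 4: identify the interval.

C to C is the same letter name, plus an octave: an octave.
C#3 to C##4 spans 13 semitones — one semitone wider than the perfect octave (12) — giving an augmented octave.

A8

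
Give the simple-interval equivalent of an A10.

augmented third

Take out an octave (7 from the number): 10 − 7 = 3.
Quality carries through unchanged, so the simple form is an augmented third.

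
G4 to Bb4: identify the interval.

G to B spans three letter names (G-A-B), so the interval is some kind of third.
A major third would be 4 semitones, but G4 to Bb4 is 3 — one semitone narrower, making it a minor third.

minor third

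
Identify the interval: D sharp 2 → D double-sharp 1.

Descending from D#2 to D##1 is the same interval as ascending D##1 to D#2.
D to D is the same letter name, plus an octave — that makes it an octave of some quality.
A perfect octave would be 12 semitones; D##1 to D#2 is 11, one semitone narrower, so the interval is diminished.

diminished 8th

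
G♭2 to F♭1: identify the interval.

major ninth

Descending from Gb2 to Fb1 is the same interval as ascending Fb1 to Gb2.
F to G spans two letter names (F-G), plus an octave, so the interval is some kind of ninth.
Counting semitones, Fb1→Gb2 is 14, which is the major ninth.
(Equivalently, a compound major second: a major second plus an octave.)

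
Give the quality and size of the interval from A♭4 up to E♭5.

A to E spans five letter names (A-B-C-D-E): a fifth.
Counting semitones, Ab4→Eb5 is 7, which is the perfect fifth.

perfect fifth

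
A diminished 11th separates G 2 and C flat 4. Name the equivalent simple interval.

Each octave removed subtracts seven from the number: 11 − 7 = 4.
Quality carries through unchanged, so the simple form is a diminished fourth.

d4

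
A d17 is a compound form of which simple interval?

Subtracting seven from the interval number removes an octave: 17 − 14 = 3.
So a diminished seventeenth is 2 octaves plus a diminished third. The quality is unchanged.

diminished third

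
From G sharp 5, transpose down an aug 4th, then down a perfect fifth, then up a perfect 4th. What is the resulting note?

An augmented fourth down from G#5 is D5.
Down a perfect fifth from D5: G4 (7 semitones down).
A perfect fourth up from G4 is C5.

C 5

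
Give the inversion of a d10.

A6

First reduce the compound diminished tenth to its simple form, a diminished third.
Interval numbers invert to sum to nine: 3 + 6 = 9, so a third inverts to a sixth.
The quality also flips — diminished becomes augmented — giving an augmented sixth.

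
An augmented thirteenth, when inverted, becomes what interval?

First reduce the compound augmented thirteenth to its simple form, an augmented sixth.
The rule of nine gives the new number: 9 − 6 = 3, so a sixth becomes a third.
And augmented becomes diminished under inversion, so we get a diminished third.

diminished third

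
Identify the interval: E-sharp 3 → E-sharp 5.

perfect fifteenth

E to E is the same letter name, plus 2 octaves, so the interval is some kind of fifteenth.
The perfect fifteenth spans 24 semitones, and E#3 to E#5 is exactly 24 semitones — so this is a perfect fifteenth.
(Equivalently, a compound perfect octave: a perfect octave plus an octave.)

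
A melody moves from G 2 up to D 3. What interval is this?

P5

G to D spans five letter names (G-A-B-C-D), so the interval is some kind of fifth.
Counting semitones, G2→D3 is 7, which is the perfect fifth.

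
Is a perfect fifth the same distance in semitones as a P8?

No

7 semitones (perfect fifth) vs 12 semitones (perfect octave): not equal.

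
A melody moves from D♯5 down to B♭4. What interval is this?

Descending from D#5 to Bb4 is the same interval as ascending Bb4 to D#5.
B to D spans three letter names (B-C-D): a third.
The major third is 4 semitones; here we have 5, one semitone wider: augmented.

A3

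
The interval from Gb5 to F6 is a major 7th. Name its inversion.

The rule of nine gives the new number: 9 − 7 = 2, so a seventh becomes a second.
And major becomes minor under inversion, so we get a minor second.

m2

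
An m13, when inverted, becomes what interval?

First reduce the compound minor thirteenth to its simple form, a minor sixth.
Interval numbers invert to sum to nine: 6 + 3 = 9, so a sixth inverts to a third.
Quality inverts too: minor becomes major. That makes the inversion a major third.

M3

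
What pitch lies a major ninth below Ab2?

The ninth's letter: A down two letter names plus an octave → G.
A major ninth is 14 semitones; 14 semitones down from Ab2 gives Gb1.

Gb1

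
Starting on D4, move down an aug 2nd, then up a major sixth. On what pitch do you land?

D4 down an augmented second → Cb4 (3 semitones).
Cb4 up a major sixth → Ab4 (9 semitones).

Ab4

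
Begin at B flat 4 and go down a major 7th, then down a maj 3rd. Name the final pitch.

Bb4 down a major seventh → Cb4 (11 semitones).
A major third down from Cb4 is Abb3.

A double-flat 3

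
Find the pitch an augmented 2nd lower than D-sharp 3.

The second takes the letter from D down to C.
An augmented second spans 3 semitones, so from D#3 the target pitch is C3.

C 3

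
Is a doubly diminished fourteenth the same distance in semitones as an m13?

Both span 20 semitones: a doubly diminished fourteenth and a minor thirteenth are the same chromatic distance.

Yes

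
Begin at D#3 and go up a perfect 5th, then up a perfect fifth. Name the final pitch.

E#4

A perfect fifth up from D#3 is A#3.
A#3 up a perfect fifth → E#4 (7 semitones).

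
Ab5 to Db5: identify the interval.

Descending from Ab5 to Db5 is the same interval as ascending Db5 to Ab5.
D to A spans five letter names (D-E-F-G-A), so the interval is some kind of fifth.
Counting semitones, Db5→Ab5 is 7, which is the perfect fifth.

perfect fifth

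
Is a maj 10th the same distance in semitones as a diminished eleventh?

A major tenth = 16 semitones = a diminished eleventh; enharmonically equal.

Yes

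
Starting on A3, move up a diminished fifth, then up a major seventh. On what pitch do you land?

D5

A3 up a diminished fifth → Eb4 (6 semitones).
Eb4 up a major seventh → D5 (11 semitones).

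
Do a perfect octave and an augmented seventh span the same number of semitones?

Both span 12 semitones: a perfect octave and an augmented seventh are the same chromatic distance.

Yes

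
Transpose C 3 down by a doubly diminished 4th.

G double-sharp 2

The fourth takes the letter from C down to G.
A doubly diminished fourth is 3 semitones; 3 semitones down from C3 gives G##2.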